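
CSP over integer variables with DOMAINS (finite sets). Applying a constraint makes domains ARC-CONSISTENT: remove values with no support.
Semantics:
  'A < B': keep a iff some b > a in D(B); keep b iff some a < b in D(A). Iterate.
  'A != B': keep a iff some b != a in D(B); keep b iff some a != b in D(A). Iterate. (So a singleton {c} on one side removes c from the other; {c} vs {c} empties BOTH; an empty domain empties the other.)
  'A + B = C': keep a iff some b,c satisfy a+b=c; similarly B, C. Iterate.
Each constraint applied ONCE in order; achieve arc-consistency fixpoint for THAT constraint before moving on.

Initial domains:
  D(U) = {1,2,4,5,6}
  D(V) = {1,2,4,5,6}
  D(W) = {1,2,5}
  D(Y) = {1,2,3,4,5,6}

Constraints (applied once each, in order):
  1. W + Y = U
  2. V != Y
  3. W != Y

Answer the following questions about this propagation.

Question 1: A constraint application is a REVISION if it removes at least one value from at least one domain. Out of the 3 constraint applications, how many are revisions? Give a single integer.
Answer: 1

Derivation:
Constraint 1 (W + Y = U) on D(W)={1,2,5} D(Y)={1,2,3,4,5,6} D(U)={1,2,4,5,6}: Y {1,2,3,4,5,6}->{1,2,3,4,5}; U {1,2,4,5,6}->{2,4,5,6} => REVISION
Constraint 2 (V != Y) on D(V)={1,2,4,5,6} D(Y)={1,2,3,4,5}: no change => not a revision
Constraint 3 (W != Y) on D(W)={1,2,5} D(Y)={1,2,3,4,5}: no change => not a revision
Total revisions = 1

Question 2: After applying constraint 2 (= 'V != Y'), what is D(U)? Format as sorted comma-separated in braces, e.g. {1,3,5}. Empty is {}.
Constraint 1 (W + Y = U) on D(W)={1,2,5} D(Y)={1,2,3,4,5,6} D(U)={1,2,4,5,6}: Y {1,2,3,4,5,6}->{1,2,3,4,5}; U {1,2,4,5,6}->{2,4,5,6}
Constraint 2 (V != Y) on D(V)={1,2,4,5,6} D(Y)={1,2,3,4,5}: no change
So after constraint 2: D(U) = {2,4,5,6}

Answer: {2,4,5,6}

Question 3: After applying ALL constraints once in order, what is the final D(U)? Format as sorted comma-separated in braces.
Constraint 1 (W + Y = U) on D(W)={1,2,5} D(Y)={1,2,3,4,5,6} D(U)={1,2,4,5,6}: Y {1,2,3,4,5,6}->{1,2,3,4,5}; U {1,2,4,5,6}->{2,4,5,6}
Constraint 2 (V != Y) on D(V)={1,2,4,5,6} D(Y)={1,2,3,4,5}: no change
Constraint 3 (W != Y) on D(W)={1,2,5} D(Y)={1,2,3,4,5}: no change
So after all 3 constraints: D(U) = {2,4,5,6}

Answer: {2,4,5,6}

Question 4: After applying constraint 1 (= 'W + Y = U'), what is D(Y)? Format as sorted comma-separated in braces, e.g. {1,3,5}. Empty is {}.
Answer: {1,2,3,4,5}

Derivation:
Constraint 1 (W + Y = U) on D(W)={1,2,5} D(Y)={1,2,3,4,5,6} D(U)={1,2,4,5,6}: Y {1,2,3,4,5,6}->{1,2,3,4,5}; U {1,2,4,5,6}->{2,4,5,6}
So after constraint 1: D(Y) = {1,2,3,4,5}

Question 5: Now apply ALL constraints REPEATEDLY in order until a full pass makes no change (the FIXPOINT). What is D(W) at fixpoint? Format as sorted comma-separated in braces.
Answer: {1,2,5}

Derivation:
pass 0 (initial): D(W)={1,2,5}
pass 1: U {1,2,4,5,6}->{2,4,5,6}; Y {1,2,3,4,5,6}->{1,2,3,4,5}
pass 2: no change
Fixpoint after 2 passes: D(W) = {1,2,5}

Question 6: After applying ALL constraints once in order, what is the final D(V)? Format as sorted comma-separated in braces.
Constraint 1 (W + Y = U) on D(W)={1,2,5} D(Y)={1,2,3,4,5,6} D(U)={1,2,4,5,6}: Y {1,2,3,4,5,6}->{1,2,3,4,5}; U {1,2,4,5,6}->{2,4,5,6}
Constraint 2 (V != Y) on D(V)={1,2,4,5,6} D(Y)={1,2,3,4,5}: no change
Constraint 3 (W != Y) on D(W)={1,2,5} D(Y)={1,2,3,4,5}: no change
So after all 3 constraints: D(V) = {1,2,4,5,6}

Answer: {1,2,4,5,6}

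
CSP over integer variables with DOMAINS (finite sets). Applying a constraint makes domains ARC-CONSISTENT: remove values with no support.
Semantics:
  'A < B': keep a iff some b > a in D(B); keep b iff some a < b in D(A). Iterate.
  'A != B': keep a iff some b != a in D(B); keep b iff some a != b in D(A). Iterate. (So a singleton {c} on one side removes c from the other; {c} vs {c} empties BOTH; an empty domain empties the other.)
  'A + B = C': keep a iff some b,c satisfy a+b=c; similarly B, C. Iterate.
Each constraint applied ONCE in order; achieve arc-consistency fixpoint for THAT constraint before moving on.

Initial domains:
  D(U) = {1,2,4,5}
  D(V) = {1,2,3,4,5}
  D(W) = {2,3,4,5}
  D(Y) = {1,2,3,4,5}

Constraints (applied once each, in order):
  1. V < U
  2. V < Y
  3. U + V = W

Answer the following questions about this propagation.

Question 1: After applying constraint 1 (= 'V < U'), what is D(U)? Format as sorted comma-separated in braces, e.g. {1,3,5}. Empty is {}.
Answer: {2,4,5}

Derivation:
Constraint 1 (V < U) on D(V)={1,2,3,4,5} D(U)={1,2,4,5}: V {1,2,3,4,5}->{1,2,3,4}; U {1,2,4,5}->{2,4,5}
So after constraint 1: D(U) = {2,4,5}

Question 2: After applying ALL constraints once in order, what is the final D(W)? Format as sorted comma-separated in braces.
Constraint 1 (V < U) on D(V)={1,2,3,4,5} D(U)={1,2,4,5}: V {1,2,3,4,5}->{1,2,3,4}; U {1,2,4,5}->{2,4,5}
Constraint 2 (V < Y) on D(V)={1,2,3,4} D(Y)={1,2,3,4,5}: Y {1,2,3,4,5}->{2,3,4,5}
Constraint 3 (U + V = W) on D(U)={2,4,5} D(V)={1,2,3,4} D(W)={2,3,4,5}: U {2,4,5}->{2,4}; V {1,2,3,4}->{1,2,3}; W {2,3,4,5}->{3,4,5}
So after all 3 constraints: D(W) = {3,4,5}

Answer: {3,4,5}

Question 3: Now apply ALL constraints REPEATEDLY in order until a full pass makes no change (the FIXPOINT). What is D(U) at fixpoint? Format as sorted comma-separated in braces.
Answer: {2,4}

Derivation:
pass 0 (initial): D(U)={1,2,4,5}
pass 1: U {1,2,4,5}->{2,4}; V {1,2,3,4,5}->{1,2,3}; W {2,3,4,5}->{3,4,5}; Y {1,2,3,4,5}->{2,3,4,5}
pass 2: no change
Fixpoint after 2 passes: D(U) = {2,4}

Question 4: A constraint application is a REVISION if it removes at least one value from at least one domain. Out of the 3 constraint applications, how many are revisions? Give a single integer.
Constraint 1 (V < U) on D(V)={1,2,3,4,5} D(U)={1,2,4,5}: V {1,2,3,4,5}->{1,2,3,4}; U {1,2,4,5}->{2,4,5} => REVISION
Constraint 2 (V < Y) on D(V)={1,2,3,4} D(Y)={1,2,3,4,5}: Y {1,2,3,4,5}->{2,3,4,5} => REVISION
Constraint 3 (U + V = W) on D(U)={2,4,5} D(V)={1,2,3,4} D(W)={2,3,4,5}: U {2,4,5}->{2,4}; V {1,2,3,4}->{1,2,3}; W {2,3,4,5}->{3,4,5} => REVISION
Total revisions = 3

Answer: 3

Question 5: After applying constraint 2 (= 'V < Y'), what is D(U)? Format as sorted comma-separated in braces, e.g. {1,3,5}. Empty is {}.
Answer: {2,4,5}

Derivation:
Constraint 1 (V < U) on D(V)={1,2,3,4,5} D(U)={1,2,4,5}: V {1,2,3,4,5}->{1,2,3,4}; U {1,2,4,5}->{2,4,5}
Constraint 2 (V < Y) on D(V)={1,2,3,4} D(Y)={1,2,3,4,5}: Y {1,2,3,4,5}->{2,3,4,5}
So after constraint 2: D(U) = {2,4,5}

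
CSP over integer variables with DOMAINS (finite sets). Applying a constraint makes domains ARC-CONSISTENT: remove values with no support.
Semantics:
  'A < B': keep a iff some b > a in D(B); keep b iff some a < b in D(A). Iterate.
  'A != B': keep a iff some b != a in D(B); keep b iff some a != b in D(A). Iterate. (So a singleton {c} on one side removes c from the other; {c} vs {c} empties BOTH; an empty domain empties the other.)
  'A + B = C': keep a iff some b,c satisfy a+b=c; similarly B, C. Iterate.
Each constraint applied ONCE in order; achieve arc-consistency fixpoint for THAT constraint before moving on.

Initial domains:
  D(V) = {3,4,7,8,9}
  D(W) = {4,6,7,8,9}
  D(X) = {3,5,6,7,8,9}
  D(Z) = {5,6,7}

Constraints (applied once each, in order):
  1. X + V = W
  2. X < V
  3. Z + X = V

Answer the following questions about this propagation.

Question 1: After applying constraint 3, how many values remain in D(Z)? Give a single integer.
Answer: 0

Derivation:
Constraint 1 (X + V = W) on D(X)={3,5,6,7,8,9} D(V)={3,4,7,8,9} D(W)={4,6,7,8,9}: X {3,5,6,7,8,9}->{3,5,6}; V {3,4,7,8,9}->{3,4}; W {4,6,7,8,9}->{6,7,8,9}
Constraint 2 (X < V) on D(X)={3,5,6} D(V)={3,4}: X {3,5,6}->{3}; V {3,4}->{4}
Constraint 3 (Z + X = V) on D(Z)={5,6,7} D(X)={3} D(V)={4}: Z {5,6,7}->{}; X {3}->{}; V {4}->{}
So after constraint 3: D(Z)={}, size = 0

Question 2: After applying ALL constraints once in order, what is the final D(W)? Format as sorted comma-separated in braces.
Constraint 1 (X + V = W) on D(X)={3,5,6,7,8,9} D(V)={3,4,7,8,9} D(W)={4,6,7,8,9}: X {3,5,6,7,8,9}->{3,5,6}; V {3,4,7,8,9}->{3,4}; W {4,6,7,8,9}->{6,7,8,9}
Constraint 2 (X < V) on D(X)={3,5,6} D(V)={3,4}: X {3,5,6}->{3}; V {3,4}->{4}
Constraint 3 (Z + X = V) on D(Z)={5,6,7} D(X)={3} D(V)={4}: Z {5,6,7}->{}; X {3}->{}; V {4}->{}
So after all 3 constraints: D(W) = {6,7,8,9}

Answer: {6,7,8,9}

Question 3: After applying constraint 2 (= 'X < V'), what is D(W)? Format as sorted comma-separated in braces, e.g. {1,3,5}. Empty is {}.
Constraint 1 (X + V = W) on D(X)={3,5,6,7,8,9} D(V)={3,4,7,8,9} D(W)={4,6,7,8,9}: X {3,5,6,7,8,9}->{3,5,6}; V {3,4,7,8,9}->{3,4}; W {4,6,7,8,9}->{6,7,8,9}
Constraint 2 (X < V) on D(X)={3,5,6} D(V)={3,4}: X {3,5,6}->{3}; V {3,4}->{4}
So after constraint 2: D(W) = {6,7,8,9}

Answer: {6,7,8,9}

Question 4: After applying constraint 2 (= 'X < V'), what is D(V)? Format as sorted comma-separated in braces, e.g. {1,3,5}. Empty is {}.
Answer: {4}

Derivation:
Constraint 1 (X + V = W) on D(X)={3,5,6,7,8,9} D(V)={3,4,7,8,9} D(W)={4,6,7,8,9}: X {3,5,6,7,8,9}->{3,5,6}; V {3,4,7,8,9}->{3,4}; W {4,6,7,8,9}->{6,7,8,9}
Constraint 2 (X < V) on D(X)={3,5,6} D(V)={3,4}: X {3,5,6}->{3}; V {3,4}->{4}
So after constraint 2: D(V) = {4}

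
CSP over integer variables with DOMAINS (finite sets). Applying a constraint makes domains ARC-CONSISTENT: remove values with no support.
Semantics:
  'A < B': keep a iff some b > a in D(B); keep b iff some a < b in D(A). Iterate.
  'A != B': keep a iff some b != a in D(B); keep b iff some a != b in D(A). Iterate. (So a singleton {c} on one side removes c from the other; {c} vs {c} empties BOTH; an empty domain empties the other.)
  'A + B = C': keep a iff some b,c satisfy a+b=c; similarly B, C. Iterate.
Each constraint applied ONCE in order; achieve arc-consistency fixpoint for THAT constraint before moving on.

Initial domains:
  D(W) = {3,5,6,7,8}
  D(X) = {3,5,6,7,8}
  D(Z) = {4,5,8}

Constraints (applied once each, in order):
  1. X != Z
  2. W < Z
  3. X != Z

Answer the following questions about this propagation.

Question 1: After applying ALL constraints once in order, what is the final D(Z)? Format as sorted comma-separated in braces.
Answer: {4,5,8}

Derivation:
Constraint 1 (X != Z) on D(X)={3,5,6,7,8} D(Z)={4,5,8}: no change
Constraint 2 (W < Z) on D(W)={3,5,6,7,8} D(Z)={4,5,8}: W {3,5,6,7,8}->{3,5,6,7}
Constraint 3 (X != Z) on D(X)={3,5,6,7,8} D(Z)={4,5,8}: no change
So after all 3 constraints: D(Z) = {4,5,8}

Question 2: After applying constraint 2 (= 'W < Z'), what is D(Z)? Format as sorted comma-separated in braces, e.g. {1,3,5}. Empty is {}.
Constraint 1 (X != Z) on D(X)={3,5,6,7,8} D(Z)={4,5,8}: no change
Constraint 2 (W < Z) on D(W)={3,5,6,7,8} D(Z)={4,5,8}: W {3,5,6,7,8}->{3,5,6,7}
So after constraint 2: D(Z) = {4,5,8}

Answer: {4,5,8}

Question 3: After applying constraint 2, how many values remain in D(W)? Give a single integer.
Constraint 1 (X != Z) on D(X)={3,5,6,7,8} D(Z)={4,5,8}: no change
Constraint 2 (W < Z) on D(W)={3,5,6,7,8} D(Z)={4,5,8}: W {3,5,6,7,8}->{3,5,6,7}
So after constraint 2: D(W)={3,5,6,7}, size = 4

Answer: 4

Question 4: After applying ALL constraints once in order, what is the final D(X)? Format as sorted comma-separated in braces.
Constraint 1 (X != Z) on D(X)={3,5,6,7,8} D(Z)={4,5,8}: no change
Constraint 2 (W < Z) on D(W)={3,5,6,7,8} D(Z)={4,5,8}: W {3,5,6,7,8}->{3,5,6,7}
Constraint 3 (X != Z) on D(X)={3,5,6,7,8} D(Z)={4,5,8}: no change
So after all 3 constraints: D(X) = {3,5,6,7,8}

Answer: {3,5,6,7,8}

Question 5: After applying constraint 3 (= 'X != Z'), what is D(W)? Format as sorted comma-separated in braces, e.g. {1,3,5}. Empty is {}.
Constraint 1 (X != Z) on D(X)={3,5,6,7,8} D(Z)={4,5,8}: no change
Constraint 2 (W < Z) on D(W)={3,5,6,7,8} D(Z)={4,5,8}: W {3,5,6,7,8}->{3,5,6,7}
Constraint 3 (X != Z) on D(X)={3,5,6,7,8} D(Z)={4,5,8}: no change
So after constraint 3: D(W) = {3,5,6,7}

Answer: {3,5,6,7}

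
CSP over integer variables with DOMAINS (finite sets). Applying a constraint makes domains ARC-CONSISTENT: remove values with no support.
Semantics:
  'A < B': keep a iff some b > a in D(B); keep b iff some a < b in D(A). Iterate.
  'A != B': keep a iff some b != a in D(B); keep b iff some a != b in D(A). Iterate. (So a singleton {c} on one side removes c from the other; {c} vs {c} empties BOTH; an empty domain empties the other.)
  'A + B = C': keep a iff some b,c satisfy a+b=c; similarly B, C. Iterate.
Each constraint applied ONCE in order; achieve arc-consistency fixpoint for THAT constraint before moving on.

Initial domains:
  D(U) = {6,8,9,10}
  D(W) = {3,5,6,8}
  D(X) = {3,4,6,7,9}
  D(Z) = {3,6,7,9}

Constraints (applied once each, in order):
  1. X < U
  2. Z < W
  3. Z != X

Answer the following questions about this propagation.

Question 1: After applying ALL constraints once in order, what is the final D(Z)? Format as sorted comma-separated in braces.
Constraint 1 (X < U) on D(X)={3,4,6,7,9} D(U)={6,8,9,10}: no change
Constraint 2 (Z < W) on D(Z)={3,6,7,9} D(W)={3,5,6,8}: Z {3,6,7,9}->{3,6,7}; W {3,5,6,8}->{5,6,8}
Constraint 3 (Z != X) on D(Z)={3,6,7} D(X)={3,4,6,7,9}: no change
So after all 3 constraints: D(Z) = {3,6,7}

Answer: {3,6,7}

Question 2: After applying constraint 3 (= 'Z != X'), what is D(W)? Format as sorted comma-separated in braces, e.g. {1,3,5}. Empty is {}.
Constraint 1 (X < U) on D(X)={3,4,6,7,9} D(U)={6,8,9,10}: no change
Constraint 2 (Z < W) on D(Z)={3,6,7,9} D(W)={3,5,6,8}: Z {3,6,7,9}->{3,6,7}; W {3,5,6,8}->{5,6,8}
Constraint 3 (Z != X) on D(Z)={3,6,7} D(X)={3,4,6,7,9}: no change
So after constraint 3: D(W) = {5,6,8}

Answer: {5,6,8}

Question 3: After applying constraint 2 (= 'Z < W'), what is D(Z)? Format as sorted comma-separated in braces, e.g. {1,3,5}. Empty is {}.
Answer: {3,6,7}

Derivation:
Constraint 1 (X < U) on D(X)={3,4,6,7,9} D(U)={6,8,9,10}: no change
Constraint 2 (Z < W) on D(Z)={3,6,7,9} D(W)={3,5,6,8}: Z {3,6,7,9}->{3,6,7}; W {3,5,6,8}->{5,6,8}
So after constraint 2: D(Z) = {3,6,7}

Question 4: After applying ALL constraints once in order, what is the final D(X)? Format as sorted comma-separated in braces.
Answer: {3,4,6,7,9}

Derivation:
Constraint 1 (X < U) on D(X)={3,4,6,7,9} D(U)={6,8,9,10}: no change
Constraint 2 (Z < W) on D(Z)={3,6,7,9} D(W)={3,5,6,8}: Z {3,6,7,9}->{3,6,7}; W {3,5,6,8}->{5,6,8}
Constraint 3 (Z != X) on D(Z)={3,6,7} D(X)={3,4,6,7,9}: no change
So after all 3 constraints: D(X) = {3,4,6,7,9}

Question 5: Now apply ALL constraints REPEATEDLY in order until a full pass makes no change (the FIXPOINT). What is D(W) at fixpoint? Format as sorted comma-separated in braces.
Answer: {5,6,8}

Derivation:
pass 0 (initial): D(W)={3,5,6,8}
pass 1: W {3,5,6,8}->{5,6,8}; Z {3,6,7,9}->{3,6,7}
pass 2: no change
Fixpoint after 2 passes: D(W) = {5,6,8}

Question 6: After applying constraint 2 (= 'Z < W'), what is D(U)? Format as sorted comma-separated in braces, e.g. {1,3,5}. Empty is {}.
Constraint 1 (X < U) on D(X)={3,4,6,7,9} D(U)={6,8,9,10}: no change
Constraint 2 (Z < W) on D(Z)={3,6,7,9} D(W)={3,5,6,8}: Z {3,6,7,9}->{3,6,7}; W {3,5,6,8}->{5,6,8}
So after constraint 2: D(U) = {6,8,9,10}

Answer: {6,8,9,10}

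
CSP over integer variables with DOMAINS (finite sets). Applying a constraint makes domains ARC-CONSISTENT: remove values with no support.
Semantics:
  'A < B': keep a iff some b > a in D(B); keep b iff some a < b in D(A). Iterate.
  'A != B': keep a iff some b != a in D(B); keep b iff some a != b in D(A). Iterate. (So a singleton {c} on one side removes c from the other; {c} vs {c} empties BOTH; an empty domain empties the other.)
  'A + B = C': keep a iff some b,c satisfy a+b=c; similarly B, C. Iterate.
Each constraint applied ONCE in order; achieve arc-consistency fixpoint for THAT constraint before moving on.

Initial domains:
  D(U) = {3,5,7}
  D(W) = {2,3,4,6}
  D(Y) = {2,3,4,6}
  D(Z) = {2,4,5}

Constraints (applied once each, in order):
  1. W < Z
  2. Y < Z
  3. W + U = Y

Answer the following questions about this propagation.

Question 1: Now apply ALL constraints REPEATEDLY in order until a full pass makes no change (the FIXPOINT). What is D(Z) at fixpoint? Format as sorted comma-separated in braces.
Answer: {}

Derivation:
pass 0 (initial): D(Z)={2,4,5}
pass 1: U {3,5,7}->{}; W {2,3,4,6}->{}; Y {2,3,4,6}->{}; Z {2,4,5}->{4,5}
pass 2: Z {4,5}->{}
pass 3: no change
Fixpoint after 3 passes: D(Z) = {}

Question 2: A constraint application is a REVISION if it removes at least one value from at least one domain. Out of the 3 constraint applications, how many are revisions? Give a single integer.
Constraint 1 (W < Z) on D(W)={2,3,4,6} D(Z)={2,4,5}: W {2,3,4,6}->{2,3,4}; Z {2,4,5}->{4,5} => REVISION
Constraint 2 (Y < Z) on D(Y)={2,3,4,6} D(Z)={4,5}: Y {2,3,4,6}->{2,3,4} => REVISION
Constraint 3 (W + U = Y) on D(W)={2,3,4} D(U)={3,5,7} D(Y)={2,3,4}: W {2,3,4}->{}; U {3,5,7}->{}; Y {2,3,4}->{} => REVISION
Total revisions = 3

Answer: 3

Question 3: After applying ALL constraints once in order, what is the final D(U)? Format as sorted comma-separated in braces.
Answer: {}

Derivation:
Constraint 1 (W < Z) on D(W)={2,3,4,6} D(Z)={2,4,5}: W {2,3,4,6}->{2,3,4}; Z {2,4,5}->{4,5}
Constraint 2 (Y < Z) on D(Y)={2,3,4,6} D(Z)={4,5}: Y {2,3,4,6}->{2,3,4}
Constraint 3 (W + U = Y) on D(W)={2,3,4} D(U)={3,5,7} D(Y)={2,3,4}: W {2,3,4}->{}; U {3,5,7}->{}; Y {2,3,4}->{}
So after all 3 constraints: D(U) = {}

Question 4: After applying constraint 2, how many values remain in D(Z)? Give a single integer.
Constraint 1 (W < Z) on D(W)={2,3,4,6} D(Z)={2,4,5}: W {2,3,4,6}->{2,3,4}; Z {2,4,5}->{4,5}
Constraint 2 (Y < Z) on D(Y)={2,3,4,6} D(Z)={4,5}: Y {2,3,4,6}->{2,3,4}
So after constraint 2: D(Z)={4,5}, size = 2

Answer: 2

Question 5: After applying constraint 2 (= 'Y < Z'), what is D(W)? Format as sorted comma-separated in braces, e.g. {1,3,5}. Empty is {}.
Answer: {2,3,4}

Derivation:
Constraint 1 (W < Z) on D(W)={2,3,4,6} D(Z)={2,4,5}: W {2,3,4,6}->{2,3,4}; Z {2,4,5}->{4,5}
Constraint 2 (Y < Z) on D(Y)={2,3,4,6} D(Z)={4,5}: Y {2,3,4,6}->{2,3,4}
So after constraint 2: D(W) = {2,3,4}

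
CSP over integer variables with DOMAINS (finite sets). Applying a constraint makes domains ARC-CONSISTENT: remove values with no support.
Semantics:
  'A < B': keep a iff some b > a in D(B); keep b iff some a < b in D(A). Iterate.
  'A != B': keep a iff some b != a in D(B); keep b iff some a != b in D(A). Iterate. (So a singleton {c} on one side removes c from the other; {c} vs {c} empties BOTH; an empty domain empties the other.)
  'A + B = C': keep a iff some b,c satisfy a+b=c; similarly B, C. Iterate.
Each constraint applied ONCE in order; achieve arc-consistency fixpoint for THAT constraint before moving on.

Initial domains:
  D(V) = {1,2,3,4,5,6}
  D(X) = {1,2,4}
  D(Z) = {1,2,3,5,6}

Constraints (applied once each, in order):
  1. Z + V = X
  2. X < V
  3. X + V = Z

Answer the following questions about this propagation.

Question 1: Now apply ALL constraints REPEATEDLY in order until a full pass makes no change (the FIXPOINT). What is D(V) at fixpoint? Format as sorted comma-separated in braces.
Answer: {}

Derivation:
pass 0 (initial): D(V)={1,2,3,4,5,6}
pass 1: V {1,2,3,4,5,6}->{}; X {1,2,4}->{}; Z {1,2,3,5,6}->{}
pass 2: no change
Fixpoint after 2 passes: D(V) = {}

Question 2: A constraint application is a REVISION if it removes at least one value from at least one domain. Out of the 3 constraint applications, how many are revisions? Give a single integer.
Constraint 1 (Z + V = X) on D(Z)={1,2,3,5,6} D(V)={1,2,3,4,5,6} D(X)={1,2,4}: Z {1,2,3,5,6}->{1,2,3}; V {1,2,3,4,5,6}->{1,2,3}; X {1,2,4}->{2,4} => REVISION
Constraint 2 (X < V) on D(X)={2,4} D(V)={1,2,3}: X {2,4}->{2}; V {1,2,3}->{3} => REVISION
Constraint 3 (X + V = Z) on D(X)={2} D(V)={3} D(Z)={1,2,3}: X {2}->{}; V {3}->{}; Z {1,2,3}->{} => REVISION
Total revisions = 3

Answer: 3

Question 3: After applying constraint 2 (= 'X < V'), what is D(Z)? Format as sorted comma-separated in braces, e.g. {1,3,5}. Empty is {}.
Answer: {1,2,3}

Derivation:
Constraint 1 (Z + V = X) on D(Z)={1,2,3,5,6} D(V)={1,2,3,4,5,6} D(X)={1,2,4}: Z {1,2,3,5,6}->{1,2,3}; V {1,2,3,4,5,6}->{1,2,3}; X {1,2,4}->{2,4}
Constraint 2 (X < V) on D(X)={2,4} D(V)={1,2,3}: X {2,4}->{2}; V {1,2,3}->{3}
So after constraint 2: D(Z) = {1,2,3}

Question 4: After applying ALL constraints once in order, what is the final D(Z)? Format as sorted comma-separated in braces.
Answer: {}

Derivation:
Constraint 1 (Z + V = X) on D(Z)={1,2,3,5,6} D(V)={1,2,3,4,5,6} D(X)={1,2,4}: Z {1,2,3,5,6}->{1,2,3}; V {1,2,3,4,5,6}->{1,2,3}; X {1,2,4}->{2,4}
Constraint 2 (X < V) on D(X)={2,4} D(V)={1,2,3}: X {2,4}->{2}; V {1,2,3}->{3}
Constraint 3 (X + V = Z) on D(X)={2} D(V)={3} D(Z)={1,2,3}: X {2}->{}; V {3}->{}; Z {1,2,3}->{}
So after all 3 constraints: D(Z) = {}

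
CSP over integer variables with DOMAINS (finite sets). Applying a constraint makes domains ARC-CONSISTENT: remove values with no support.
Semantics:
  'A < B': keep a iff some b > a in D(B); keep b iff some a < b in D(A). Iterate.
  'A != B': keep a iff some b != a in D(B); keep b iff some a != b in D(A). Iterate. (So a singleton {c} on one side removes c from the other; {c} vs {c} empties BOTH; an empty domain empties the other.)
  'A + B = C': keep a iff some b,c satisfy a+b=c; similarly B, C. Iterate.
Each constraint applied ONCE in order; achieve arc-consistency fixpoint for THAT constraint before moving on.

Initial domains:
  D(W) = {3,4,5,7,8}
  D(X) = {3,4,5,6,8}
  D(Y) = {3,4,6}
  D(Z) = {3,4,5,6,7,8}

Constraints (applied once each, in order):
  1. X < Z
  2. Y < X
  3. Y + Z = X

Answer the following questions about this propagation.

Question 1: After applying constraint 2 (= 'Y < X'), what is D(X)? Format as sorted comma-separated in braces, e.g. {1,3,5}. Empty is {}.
Constraint 1 (X < Z) on D(X)={3,4,5,6,8} D(Z)={3,4,5,6,7,8}: X {3,4,5,6,8}->{3,4,5,6}; Z {3,4,5,6,7,8}->{4,5,6,7,8}
Constraint 2 (Y < X) on D(Y)={3,4,6} D(X)={3,4,5,6}: Y {3,4,6}->{3,4}; X {3,4,5,6}->{4,5,6}
So after constraint 2: D(X) = {4,5,6}

Answer: {4,5,6}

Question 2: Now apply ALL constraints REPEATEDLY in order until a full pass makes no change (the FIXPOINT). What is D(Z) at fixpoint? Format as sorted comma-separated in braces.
Answer: {}

Derivation:
pass 0 (initial): D(Z)={3,4,5,6,7,8}
pass 1: X {3,4,5,6,8}->{}; Y {3,4,6}->{}; Z {3,4,5,6,7,8}->{}
pass 2: no change
Fixpoint after 2 passes: D(Z) = {}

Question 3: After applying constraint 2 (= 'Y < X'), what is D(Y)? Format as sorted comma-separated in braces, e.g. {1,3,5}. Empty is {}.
Answer: {3,4}

Derivation:
Constraint 1 (X < Z) on D(X)={3,4,5,6,8} D(Z)={3,4,5,6,7,8}: X {3,4,5,6,8}->{3,4,5,6}; Z {3,4,5,6,7,8}->{4,5,6,7,8}
Constraint 2 (Y < X) on D(Y)={3,4,6} D(X)={3,4,5,6}: Y {3,4,6}->{3,4}; X {3,4,5,6}->{4,5,6}
So after constraint 2: D(Y) = {3,4}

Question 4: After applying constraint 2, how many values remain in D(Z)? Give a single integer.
Answer: 5

Derivation:
Constraint 1 (X < Z) on D(X)={3,4,5,6,8} D(Z)={3,4,5,6,7,8}: X {3,4,5,6,8}->{3,4,5,6}; Z {3,4,5,6,7,8}->{4,5,6,7,8}
Constraint 2 (Y < X) on D(Y)={3,4,6} D(X)={3,4,5,6}: Y {3,4,6}->{3,4}; X {3,4,5,6}->{4,5,6}
So after constraint 2: D(Z)={4,5,6,7,8}, size = 5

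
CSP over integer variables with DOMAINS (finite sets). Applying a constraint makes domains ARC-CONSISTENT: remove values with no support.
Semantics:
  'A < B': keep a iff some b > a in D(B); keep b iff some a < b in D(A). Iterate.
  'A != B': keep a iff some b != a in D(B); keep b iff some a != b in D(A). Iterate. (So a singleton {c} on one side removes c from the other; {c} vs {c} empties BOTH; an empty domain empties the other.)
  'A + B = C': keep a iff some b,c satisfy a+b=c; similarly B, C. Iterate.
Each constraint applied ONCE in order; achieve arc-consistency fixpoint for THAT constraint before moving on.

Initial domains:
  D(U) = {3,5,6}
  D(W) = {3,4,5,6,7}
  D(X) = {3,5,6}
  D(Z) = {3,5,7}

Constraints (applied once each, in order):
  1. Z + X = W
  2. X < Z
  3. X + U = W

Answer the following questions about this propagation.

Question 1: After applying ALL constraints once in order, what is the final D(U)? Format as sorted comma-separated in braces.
Constraint 1 (Z + X = W) on D(Z)={3,5,7} D(X)={3,5,6} D(W)={3,4,5,6,7}: Z {3,5,7}->{3}; X {3,5,6}->{3}; W {3,4,5,6,7}->{6}
Constraint 2 (X < Z) on D(X)={3} D(Z)={3}: X {3}->{}; Z {3}->{}
Constraint 3 (X + U = W) on D(X)={} D(U)={3,5,6} D(W)={6}: U {3,5,6}->{}; W {6}->{}
So after all 3 constraints: D(U) = {}

Answer: {}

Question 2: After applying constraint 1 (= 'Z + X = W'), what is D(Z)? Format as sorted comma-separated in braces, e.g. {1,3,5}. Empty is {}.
Constraint 1 (Z + X = W) on D(Z)={3,5,7} D(X)={3,5,6} D(W)={3,4,5,6,7}: Z {3,5,7}->{3}; X {3,5,6}->{3}; W {3,4,5,6,7}->{6}
So after constraint 1: D(Z) = {3}

Answer: {3}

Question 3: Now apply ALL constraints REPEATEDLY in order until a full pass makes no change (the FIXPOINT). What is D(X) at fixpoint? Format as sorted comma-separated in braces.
Answer: {}

Derivation:
pass 0 (initial): D(X)={3,5,6}
pass 1: U {3,5,6}->{}; W {3,4,5,6,7}->{}; X {3,5,6}->{}; Z {3,5,7}->{}
pass 2: no change
Fixpoint after 2 passes: D(X) = {}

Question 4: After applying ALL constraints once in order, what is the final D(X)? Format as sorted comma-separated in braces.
Constraint 1 (Z + X = W) on D(Z)={3,5,7} D(X)={3,5,6} D(W)={3,4,5,6,7}: Z {3,5,7}->{3}; X {3,5,6}->{3}; W {3,4,5,6,7}->{6}
Constraint 2 (X < Z) on D(X)={3} D(Z)={3}: X {3}->{}; Z {3}->{}
Constraint 3 (X + U = W) on D(X)={} D(U)={3,5,6} D(W)={6}: U {3,5,6}->{}; W {6}->{}
So after all 3 constraints: D(X) = {}

Answer: {}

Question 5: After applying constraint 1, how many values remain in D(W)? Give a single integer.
Constraint 1 (Z + X = W) on D(Z)={3,5,7} D(X)={3,5,6} D(W)={3,4,5,6,7}: Z {3,5,7}->{3}; X {3,5,6}->{3}; W {3,4,5,6,7}->{6}
So after constraint 1: D(W)={6}, size = 1

Answer: 1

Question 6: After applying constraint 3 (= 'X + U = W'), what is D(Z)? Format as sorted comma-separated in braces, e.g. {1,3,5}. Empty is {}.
Constraint 1 (Z + X = W) on D(Z)={3,5,7} D(X)={3,5,6} D(W)={3,4,5,6,7}: Z {3,5,7}->{3}; X {3,5,6}->{3}; W {3,4,5,6,7}->{6}
Constraint 2 (X < Z) on D(X)={3} D(Z)={3}: X {3}->{}; Z {3}->{}
Constraint 3 (X + U = W) on D(X)={} D(U)={3,5,6} D(W)={6}: U {3,5,6}->{}; W {6}->{}
So after constraint 3: D(Z) = {}

Answer: {}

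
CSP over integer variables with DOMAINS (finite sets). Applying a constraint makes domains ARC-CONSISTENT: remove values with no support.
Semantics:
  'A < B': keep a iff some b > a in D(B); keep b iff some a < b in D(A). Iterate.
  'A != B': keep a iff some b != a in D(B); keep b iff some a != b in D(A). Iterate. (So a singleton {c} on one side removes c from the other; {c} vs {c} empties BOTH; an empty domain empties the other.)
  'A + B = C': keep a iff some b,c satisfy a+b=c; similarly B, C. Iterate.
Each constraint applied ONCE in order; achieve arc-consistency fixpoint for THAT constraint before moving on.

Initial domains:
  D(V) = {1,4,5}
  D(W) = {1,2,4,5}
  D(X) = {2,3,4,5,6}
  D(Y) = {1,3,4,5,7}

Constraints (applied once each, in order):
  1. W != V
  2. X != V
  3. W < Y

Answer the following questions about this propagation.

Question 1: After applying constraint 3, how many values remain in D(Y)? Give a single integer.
Constraint 1 (W != V) on D(W)={1,2,4,5} D(V)={1,4,5}: no change
Constraint 2 (X != V) on D(X)={2,3,4,5,6} D(V)={1,4,5}: no change
Constraint 3 (W < Y) on D(W)={1,2,4,5} D(Y)={1,3,4,5,7}: Y {1,3,4,5,7}->{3,4,5,7}
So after constraint 3: D(Y)={3,4,5,7}, size = 4

Answer: 4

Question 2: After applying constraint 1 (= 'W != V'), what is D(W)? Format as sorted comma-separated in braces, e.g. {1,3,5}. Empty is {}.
Answer: {1,2,4,5}

Derivation:
Constraint 1 (W != V) on D(W)={1,2,4,5} D(V)={1,4,5}: no change
So after constraint 1: D(W) = {1,2,4,5}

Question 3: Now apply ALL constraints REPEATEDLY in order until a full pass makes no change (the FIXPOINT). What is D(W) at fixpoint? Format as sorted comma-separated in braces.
pass 0 (initial): D(W)={1,2,4,5}
pass 1: Y {1,3,4,5,7}->{3,4,5,7}
pass 2: no change
Fixpoint after 2 passes: D(W) = {1,2,4,5}

Answer: {1,2,4,5}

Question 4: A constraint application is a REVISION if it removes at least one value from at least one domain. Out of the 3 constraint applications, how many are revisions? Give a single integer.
Constraint 1 (W != V) on D(W)={1,2,4,5} D(V)={1,4,5}: no change => not a revision
Constraint 2 (X != V) on D(X)={2,3,4,5,6} D(V)={1,4,5}: no change => not a revision
Constraint 3 (W < Y) on D(W)={1,2,4,5} D(Y)={1,3,4,5,7}: Y {1,3,4,5,7}->{3,4,5,7} => REVISION
Total revisions = 1

Answer: 1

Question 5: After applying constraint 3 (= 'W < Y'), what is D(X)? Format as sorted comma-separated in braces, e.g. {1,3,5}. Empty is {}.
Constraint 1 (W != V) on D(W)={1,2,4,5} D(V)={1,4,5}: no change
Constraint 2 (X != V) on D(X)={2,3,4,5,6} D(V)={1,4,5}: no change
Constraint 3 (W < Y) on D(W)={1,2,4,5} D(Y)={1,3,4,5,7}: Y {1,3,4,5,7}->{3,4,5,7}
So after constraint 3: D(X) = {2,3,4,5,6}

Answer: {2,3,4,5,6}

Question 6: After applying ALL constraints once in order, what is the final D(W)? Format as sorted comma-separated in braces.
Answer: {1,2,4,5}

Derivation:
Constraint 1 (W != V) on D(W)={1,2,4,5} D(V)={1,4,5}: no change
Constraint 2 (X != V) on D(X)={2,3,4,5,6} D(V)={1,4,5}: no change
Constraint 3 (W < Y) on D(W)={1,2,4,5} D(Y)={1,3,4,5,7}: Y {1,3,4,5,7}->{3,4,5,7}
So after all 3 constraints: D(W) = {1,2,4,5}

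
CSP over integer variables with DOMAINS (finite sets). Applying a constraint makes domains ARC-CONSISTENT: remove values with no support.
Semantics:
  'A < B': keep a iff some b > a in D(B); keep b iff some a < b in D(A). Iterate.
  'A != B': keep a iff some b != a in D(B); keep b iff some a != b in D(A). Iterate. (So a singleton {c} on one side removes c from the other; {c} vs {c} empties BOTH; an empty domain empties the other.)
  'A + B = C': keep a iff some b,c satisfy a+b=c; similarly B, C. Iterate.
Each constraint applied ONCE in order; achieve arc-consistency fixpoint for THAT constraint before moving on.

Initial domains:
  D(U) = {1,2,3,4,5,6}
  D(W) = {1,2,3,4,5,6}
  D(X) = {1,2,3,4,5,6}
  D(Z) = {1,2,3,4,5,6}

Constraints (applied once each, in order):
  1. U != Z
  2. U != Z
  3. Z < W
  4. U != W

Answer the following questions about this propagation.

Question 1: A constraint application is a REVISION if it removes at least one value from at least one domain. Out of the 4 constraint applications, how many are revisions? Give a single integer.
Constraint 1 (U != Z) on D(U)={1,2,3,4,5,6} D(Z)={1,2,3,4,5,6}: no change => not a revision
Constraint 2 (U != Z) on D(U)={1,2,3,4,5,6} D(Z)={1,2,3,4,5,6}: no change => not a revision
Constraint 3 (Z < W) on D(Z)={1,2,3,4,5,6} D(W)={1,2,3,4,5,6}: Z {1,2,3,4,5,6}->{1,2,3,4,5}; W {1,2,3,4,5,6}->{2,3,4,5,6} => REVISION
Constraint 4 (U != W) on D(U)={1,2,3,4,5,6} D(W)={2,3,4,5,6}: no change => not a revision
Total revisions = 1

Answer: 1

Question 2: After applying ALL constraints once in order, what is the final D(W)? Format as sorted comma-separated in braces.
Constraint 1 (U != Z) on D(U)={1,2,3,4,5,6} D(Z)={1,2,3,4,5,6}: no change
Constraint 2 (U != Z) on D(U)={1,2,3,4,5,6} D(Z)={1,2,3,4,5,6}: no change
Constraint 3 (Z < W) on D(Z)={1,2,3,4,5,6} D(W)={1,2,3,4,5,6}: Z {1,2,3,4,5,6}->{1,2,3,4,5}; W {1,2,3,4,5,6}->{2,3,4,5,6}
Constraint 4 (U != W) on D(U)={1,2,3,4,5,6} D(W)={2,3,4,5,6}: no change
So after all 4 constraints: D(W) = {2,3,4,5,6}

Answer: {2,3,4,5,6}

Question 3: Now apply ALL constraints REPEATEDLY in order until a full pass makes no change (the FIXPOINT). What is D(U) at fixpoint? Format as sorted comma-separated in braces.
Answer: {1,2,3,4,5,6}

Derivation:
pass 0 (initial): D(U)={1,2,3,4,5,6}
pass 1: W {1,2,3,4,5,6}->{2,3,4,5,6}; Z {1,2,3,4,5,6}->{1,2,3,4,5}
pass 2: no change
Fixpoint after 2 passes: D(U) = {1,2,3,4,5,6}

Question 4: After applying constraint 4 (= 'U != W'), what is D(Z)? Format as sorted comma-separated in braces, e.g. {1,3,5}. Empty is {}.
Answer: {1,2,3,4,5}

Derivation:
Constraint 1 (U != Z) on D(U)={1,2,3,4,5,6} D(Z)={1,2,3,4,5,6}: no change
Constraint 2 (U != Z) on D(U)={1,2,3,4,5,6} D(Z)={1,2,3,4,5,6}: no change
Constraint 3 (Z < W) on D(Z)={1,2,3,4,5,6} D(W)={1,2,3,4,5,6}: Z {1,2,3,4,5,6}->{1,2,3,4,5}; W {1,2,3,4,5,6}->{2,3,4,5,6}
Constraint 4 (U != W) on D(U)={1,2,3,4,5,6} D(W)={2,3,4,5,6}: no change
So after constraint 4: D(Z) = {1,2,3,4,5}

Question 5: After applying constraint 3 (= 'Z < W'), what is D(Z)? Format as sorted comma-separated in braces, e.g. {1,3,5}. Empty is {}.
Answer: {1,2,3,4,5}

Derivation:
Constraint 1 (U != Z) on D(U)={1,2,3,4,5,6} D(Z)={1,2,3,4,5,6}: no change
Constraint 2 (U != Z) on D(U)={1,2,3,4,5,6} D(Z)={1,2,3,4,5,6}: no change
Constraint 3 (Z < W) on D(Z)={1,2,3,4,5,6} D(W)={1,2,3,4,5,6}: Z {1,2,3,4,5,6}->{1,2,3,4,5}; W {1,2,3,4,5,6}->{2,3,4,5,6}
So after constraint 3: D(Z) = {1,2,3,4,5}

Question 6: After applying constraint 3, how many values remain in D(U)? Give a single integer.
Constraint 1 (U != Z) on D(U)={1,2,3,4,5,6} D(Z)={1,2,3,4,5,6}: no change
Constraint 2 (U != Z) on D(U)={1,2,3,4,5,6} D(Z)={1,2,3,4,5,6}: no change
Constraint 3 (Z < W) on D(Z)={1,2,3,4,5,6} D(W)={1,2,3,4,5,6}: Z {1,2,3,4,5,6}->{1,2,3,4,5}; W {1,2,3,4,5,6}->{2,3,4,5,6}
So after constraint 3: D(U)={1,2,3,4,5,6}, size = 6

Answer: 6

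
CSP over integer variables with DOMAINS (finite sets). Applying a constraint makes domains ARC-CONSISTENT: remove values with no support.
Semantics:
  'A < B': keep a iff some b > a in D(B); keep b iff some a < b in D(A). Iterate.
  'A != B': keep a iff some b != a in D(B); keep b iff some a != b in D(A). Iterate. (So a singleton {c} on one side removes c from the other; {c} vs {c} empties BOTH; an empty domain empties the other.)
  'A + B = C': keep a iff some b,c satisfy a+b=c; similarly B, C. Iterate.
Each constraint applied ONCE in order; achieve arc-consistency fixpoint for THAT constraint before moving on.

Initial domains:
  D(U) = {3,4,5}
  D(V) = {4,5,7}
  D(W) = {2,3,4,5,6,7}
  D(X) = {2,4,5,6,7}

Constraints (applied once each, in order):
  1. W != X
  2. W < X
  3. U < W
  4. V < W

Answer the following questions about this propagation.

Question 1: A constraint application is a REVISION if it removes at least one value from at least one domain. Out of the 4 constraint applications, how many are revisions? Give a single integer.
Answer: 3

Derivation:
Constraint 1 (W != X) on D(W)={2,3,4,5,6,7} D(X)={2,4,5,6,7}: no change => not a revision
Constraint 2 (W < X) on D(W)={2,3,4,5,6,7} D(X)={2,4,5,6,7}: W {2,3,4,5,6,7}->{2,3,4,5,6}; X {2,4,5,6,7}->{4,5,6,7} => REVISION
Constraint 3 (U < W) on D(U)={3,4,5} D(W)={2,3,4,5,6}: W {2,3,4,5,6}->{4,5,6} => REVISION
Constraint 4 (V < W) on D(V)={4,5,7} D(W)={4,5,6}: V {4,5,7}->{4,5}; W {4,5,6}->{5,6} => REVISION
Total revisions = 3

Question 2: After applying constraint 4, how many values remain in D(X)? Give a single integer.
Answer: 4

Derivation:
Constraint 1 (W != X) on D(W)={2,3,4,5,6,7} D(X)={2,4,5,6,7}: no change
Constraint 2 (W < X) on D(W)={2,3,4,5,6,7} D(X)={2,4,5,6,7}: W {2,3,4,5,6,7}->{2,3,4,5,6}; X {2,4,5,6,7}->{4,5,6,7}
Constraint 3 (U < W) on D(U)={3,4,5} D(W)={2,3,4,5,6}: W {2,3,4,5,6}->{4,5,6}
Constraint 4 (V < W) on D(V)={4,5,7} D(W)={4,5,6}: V {4,5,7}->{4,5}; W {4,5,6}->{5,6}
So after constraint 4: D(X)={4,5,6,7}, size = 4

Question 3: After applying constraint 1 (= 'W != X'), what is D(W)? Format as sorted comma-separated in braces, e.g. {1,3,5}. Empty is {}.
Constraint 1 (W != X) on D(W)={2,3,4,5,6,7} D(X)={2,4,5,6,7}: no change
So after constraint 1: D(W) = {2,3,4,5,6,7}

Answer: {2,3,4,5,6,7}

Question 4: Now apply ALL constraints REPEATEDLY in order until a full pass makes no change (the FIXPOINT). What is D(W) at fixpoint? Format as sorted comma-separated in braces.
pass 0 (initial): D(W)={2,3,4,5,6,7}
pass 1: V {4,5,7}->{4,5}; W {2,3,4,5,6,7}->{5,6}; X {2,4,5,6,7}->{4,5,6,7}
pass 2: X {4,5,6,7}->{6,7}
pass 3: no change
Fixpoint after 3 passes: D(W) = {5,6}

Answer: {5,6}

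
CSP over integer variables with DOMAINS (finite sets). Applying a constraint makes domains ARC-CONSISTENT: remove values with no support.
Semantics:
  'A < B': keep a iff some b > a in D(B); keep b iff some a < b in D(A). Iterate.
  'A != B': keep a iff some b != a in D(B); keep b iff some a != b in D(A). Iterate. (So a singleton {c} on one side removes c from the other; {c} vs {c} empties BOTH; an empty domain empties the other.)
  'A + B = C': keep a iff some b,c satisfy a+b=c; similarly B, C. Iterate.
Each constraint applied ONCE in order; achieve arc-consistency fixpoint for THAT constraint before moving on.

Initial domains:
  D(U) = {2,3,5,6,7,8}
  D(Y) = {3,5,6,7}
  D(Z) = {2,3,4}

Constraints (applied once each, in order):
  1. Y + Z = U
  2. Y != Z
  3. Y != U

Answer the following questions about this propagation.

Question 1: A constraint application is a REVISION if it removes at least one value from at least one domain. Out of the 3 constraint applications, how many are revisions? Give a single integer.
Constraint 1 (Y + Z = U) on D(Y)={3,5,6,7} D(Z)={2,3,4} D(U)={2,3,5,6,7,8}: Y {3,5,6,7}->{3,5,6}; U {2,3,5,6,7,8}->{5,6,7,8} => REVISION
Constraint 2 (Y != Z) on D(Y)={3,5,6} D(Z)={2,3,4}: no change => not a revision
Constraint 3 (Y != U) on D(Y)={3,5,6} D(U)={5,6,7,8}: no change => not a revision
Total revisions = 1

Answer: 1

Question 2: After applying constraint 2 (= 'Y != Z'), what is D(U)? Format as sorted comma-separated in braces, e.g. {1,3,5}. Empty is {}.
Answer: {5,6,7,8}

Derivation:
Constraint 1 (Y + Z = U) on D(Y)={3,5,6,7} D(Z)={2,3,4} D(U)={2,3,5,6,7,8}: Y {3,5,6,7}->{3,5,6}; U {2,3,5,6,7,8}->{5,6,7,8}
Constraint 2 (Y != Z) on D(Y)={3,5,6} D(Z)={2,3,4}: no change
So after constraint 2: D(U) = {5,6,7,8}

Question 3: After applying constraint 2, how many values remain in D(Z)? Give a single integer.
Answer: 3

Derivation:
Constraint 1 (Y + Z = U) on D(Y)={3,5,6,7} D(Z)={2,3,4} D(U)={2,3,5,6,7,8}: Y {3,5,6,7}->{3,5,6}; U {2,3,5,6,7,8}->{5,6,7,8}
Constraint 2 (Y != Z) on D(Y)={3,5,6} D(Z)={2,3,4}: no change
So after constraint 2: D(Z)={2,3,4}, size = 3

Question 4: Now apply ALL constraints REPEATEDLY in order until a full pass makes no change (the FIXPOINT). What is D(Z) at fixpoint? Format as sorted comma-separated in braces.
pass 0 (initial): D(Z)={2,3,4}
pass 1: U {2,3,5,6,7,8}->{5,6,7,8}; Y {3,5,6,7}->{3,5,6}
pass 2: no change
Fixpoint after 2 passes: D(Z) = {2,3,4}

Answer: {2,3,4}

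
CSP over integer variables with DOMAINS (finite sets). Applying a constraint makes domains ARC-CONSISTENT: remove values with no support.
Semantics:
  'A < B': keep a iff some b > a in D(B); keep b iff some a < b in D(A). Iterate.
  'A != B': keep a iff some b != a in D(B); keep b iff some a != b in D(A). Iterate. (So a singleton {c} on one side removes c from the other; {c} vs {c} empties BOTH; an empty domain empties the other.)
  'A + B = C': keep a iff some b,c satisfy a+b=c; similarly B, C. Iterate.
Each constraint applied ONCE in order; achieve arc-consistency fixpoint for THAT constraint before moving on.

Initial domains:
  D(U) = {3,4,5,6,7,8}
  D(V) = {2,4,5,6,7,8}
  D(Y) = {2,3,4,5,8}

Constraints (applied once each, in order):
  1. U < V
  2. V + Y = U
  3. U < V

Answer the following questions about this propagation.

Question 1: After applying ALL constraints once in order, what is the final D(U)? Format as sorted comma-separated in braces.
Answer: {}

Derivation:
Constraint 1 (U < V) on D(U)={3,4,5,6,7,8} D(V)={2,4,5,6,7,8}: U {3,4,5,6,7,8}->{3,4,5,6,7}; V {2,4,5,6,7,8}->{4,5,6,7,8}
Constraint 2 (V + Y = U) on D(V)={4,5,6,7,8} D(Y)={2,3,4,5,8} D(U)={3,4,5,6,7}: V {4,5,6,7,8}->{4,5}; Y {2,3,4,5,8}->{2,3}; U {3,4,5,6,7}->{6,7}
Constraint 3 (U < V) on D(U)={6,7} D(V)={4,5}: U {6,7}->{}; V {4,5}->{}
So after all 3 constraints: D(U) = {}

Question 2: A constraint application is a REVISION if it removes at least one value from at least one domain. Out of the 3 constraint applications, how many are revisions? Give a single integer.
Constraint 1 (U < V) on D(U)={3,4,5,6,7,8} D(V)={2,4,5,6,7,8}: U {3,4,5,6,7,8}->{3,4,5,6,7}; V {2,4,5,6,7,8}->{4,5,6,7,8} => REVISION
Constraint 2 (V + Y = U) on D(V)={4,5,6,7,8} D(Y)={2,3,4,5,8} D(U)={3,4,5,6,7}: V {4,5,6,7,8}->{4,5}; Y {2,3,4,5,8}->{2,3}; U {3,4,5,6,7}->{6,7} => REVISION
Constraint 3 (U < V) on D(U)={6,7} D(V)={4,5}: U {6,7}->{}; V {4,5}->{} => REVISION
Total revisions = 3

Answer: 3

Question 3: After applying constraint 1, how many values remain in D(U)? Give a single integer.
Answer: 5

Derivation:
Constraint 1 (U < V) on D(U)={3,4,5,6,7,8} D(V)={2,4,5,6,7,8}: U {3,4,5,6,7,8}->{3,4,5,6,7}; V {2,4,5,6,7,8}->{4,5,6,7,8}
So after constraint 1: D(U)={3,4,5,6,7}, size = 5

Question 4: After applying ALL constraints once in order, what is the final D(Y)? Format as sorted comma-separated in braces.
Answer: {2,3}

Derivation:
Constraint 1 (U < V) on D(U)={3,4,5,6,7,8} D(V)={2,4,5,6,7,8}: U {3,4,5,6,7,8}->{3,4,5,6,7}; V {2,4,5,6,7,8}->{4,5,6,7,8}
Constraint 2 (V + Y = U) on D(V)={4,5,6,7,8} D(Y)={2,3,4,5,8} D(U)={3,4,5,6,7}: V {4,5,6,7,8}->{4,5}; Y {2,3,4,5,8}->{2,3}; U {3,4,5,6,7}->{6,7}
Constraint 3 (U < V) on D(U)={6,7} D(V)={4,5}: U {6,7}->{}; V {4,5}->{}
So after all 3 constraints: D(Y) = {2,3}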